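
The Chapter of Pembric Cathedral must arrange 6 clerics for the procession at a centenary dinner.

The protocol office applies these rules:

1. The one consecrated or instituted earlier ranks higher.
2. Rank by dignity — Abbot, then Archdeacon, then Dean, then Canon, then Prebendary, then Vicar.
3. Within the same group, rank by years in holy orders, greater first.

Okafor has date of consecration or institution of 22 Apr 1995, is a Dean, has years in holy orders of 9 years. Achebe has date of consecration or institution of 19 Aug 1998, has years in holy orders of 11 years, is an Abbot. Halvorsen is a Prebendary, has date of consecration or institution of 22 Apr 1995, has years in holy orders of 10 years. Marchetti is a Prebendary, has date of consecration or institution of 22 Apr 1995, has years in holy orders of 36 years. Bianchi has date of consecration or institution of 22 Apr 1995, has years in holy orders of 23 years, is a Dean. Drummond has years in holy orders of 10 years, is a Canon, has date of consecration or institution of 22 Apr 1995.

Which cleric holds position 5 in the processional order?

By date of consecration or institution (earlier first): Bianchi, Okafor, Drummond, Marchetti and Halvorsen (each 22 Apr 1995); then Achebe (19 Aug 1998).
Among Bianchi, Okafor, Drummond, Marchetti and Halvorsen, by dignity: Bianchi and Okafor (Dean) before Drummond (Canon) before Marchetti and Halvorsen (Prebendary).
Among Bianchi and Okafor, by years in holy orders (higher first): Bianchi (23 years) before Okafor (9 years).
Among Marchetti and Halvorsen, by years in holy orders (higher first): Marchetti (36 years) before Halvorsen (10 years).
Order: Bianchi, Okafor, Drummond, Marchetti, Halvorsen, Achebe.

Halvorsen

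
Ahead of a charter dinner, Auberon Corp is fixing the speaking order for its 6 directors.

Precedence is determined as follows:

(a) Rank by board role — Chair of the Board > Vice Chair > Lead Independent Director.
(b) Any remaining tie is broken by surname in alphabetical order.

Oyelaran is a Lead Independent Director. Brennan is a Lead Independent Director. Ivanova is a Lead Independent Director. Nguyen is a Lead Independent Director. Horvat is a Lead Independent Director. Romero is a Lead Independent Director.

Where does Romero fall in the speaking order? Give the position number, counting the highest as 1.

6

By board role: Brennan, Horvat, Ivanova, Nguyen, Oyelaran and Romero (Lead Independent Director).
Among Brennan, Horvat, Ivanova, Nguyen, Oyelaran and Romero, alphabetically by surname: Brennan before Horvat before Ivanova before Nguyen before Oyelaran before Romero.
Order: Brennan, Horvat, Ivanova, Nguyen, Oyelaran, Romero. So position 6.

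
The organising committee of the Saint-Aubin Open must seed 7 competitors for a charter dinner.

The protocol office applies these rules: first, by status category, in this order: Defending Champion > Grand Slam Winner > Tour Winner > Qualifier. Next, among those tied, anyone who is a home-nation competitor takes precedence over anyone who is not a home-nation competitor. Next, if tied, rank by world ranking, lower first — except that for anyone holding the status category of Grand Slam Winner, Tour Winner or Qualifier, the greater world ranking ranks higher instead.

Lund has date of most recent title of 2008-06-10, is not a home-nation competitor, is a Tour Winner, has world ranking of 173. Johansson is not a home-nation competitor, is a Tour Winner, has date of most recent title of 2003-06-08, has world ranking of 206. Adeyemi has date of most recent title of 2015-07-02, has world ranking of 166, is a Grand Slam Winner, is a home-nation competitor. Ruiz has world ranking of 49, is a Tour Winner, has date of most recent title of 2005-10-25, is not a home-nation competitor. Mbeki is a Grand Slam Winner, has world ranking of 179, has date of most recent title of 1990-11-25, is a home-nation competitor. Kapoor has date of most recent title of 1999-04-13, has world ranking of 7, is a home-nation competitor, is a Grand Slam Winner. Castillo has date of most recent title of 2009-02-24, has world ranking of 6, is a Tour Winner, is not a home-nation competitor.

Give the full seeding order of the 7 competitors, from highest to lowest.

By status category: Mbeki, Adeyemi and Kapoor (Grand Slam Winner); then Johansson, Lund, Ruiz and Castillo (Tour Winner).
Mbeki, Adeyemi and Kapoor are each a home-nation competitor, so the next rule applies.
Among Mbeki, Adeyemi and Kapoor, by world ranking (higher first) (reversed rule for this group): Mbeki (179) before Adeyemi (166) before Kapoor (7).
Johansson, Lund, Ruiz and Castillo are each not a home-nation competitor, so the next rule applies.
Among Johansson, Lund, Ruiz and Castillo, by world ranking (higher first) (reversed rule for this group): Johansson (206) before Lund (173) before Ruiz (49) before Castillo (6).
Full order: Mbeki, Adeyemi, Kapoor, Johansson, Lund, Ruiz, Castillo.

Mbeki, Adeyemi, Kapoor, Johansson, Lund, Ruiz, Castillo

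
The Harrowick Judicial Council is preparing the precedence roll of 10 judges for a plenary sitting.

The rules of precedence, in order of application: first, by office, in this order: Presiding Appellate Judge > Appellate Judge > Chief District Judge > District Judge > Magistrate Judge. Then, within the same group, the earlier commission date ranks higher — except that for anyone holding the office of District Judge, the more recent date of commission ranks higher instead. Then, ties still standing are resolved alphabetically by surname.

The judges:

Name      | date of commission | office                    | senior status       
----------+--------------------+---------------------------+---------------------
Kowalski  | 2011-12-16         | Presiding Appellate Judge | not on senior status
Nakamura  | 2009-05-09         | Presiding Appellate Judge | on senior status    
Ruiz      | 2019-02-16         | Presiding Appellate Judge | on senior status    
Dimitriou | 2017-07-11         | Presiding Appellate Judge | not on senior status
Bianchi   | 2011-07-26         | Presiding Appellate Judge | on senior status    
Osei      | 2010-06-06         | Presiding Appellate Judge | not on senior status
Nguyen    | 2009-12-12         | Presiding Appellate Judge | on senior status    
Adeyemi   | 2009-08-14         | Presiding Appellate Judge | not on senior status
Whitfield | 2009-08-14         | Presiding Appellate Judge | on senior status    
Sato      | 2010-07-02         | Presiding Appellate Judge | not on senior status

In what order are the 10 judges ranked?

Nakamura, Adeyemi, Whitfield, Nguyen, Osei, Sato, Bianchi, Kowalski, Dimitriou, Ruiz

By office: Nakamura, Adeyemi, Whitfield, Nguyen, Osei, Sato, Bianchi, Kowalski, Dimitriou and Ruiz (Presiding Appellate Judge).
Among Nakamura, Adeyemi, Whitfield, Nguyen, Osei, Sato, Bianchi, Kowalski, Dimitriou and Ruiz, by date of commission (earlier first): Nakamura (2009-05-09) before Adeyemi and Whitfield (2009-08-14) before Nguyen (2009-12-12) before Osei (2010-06-06) before Sato (2010-07-02) before Bianchi (2011-07-26) before Kowalski (2011-12-16) before Dimitriou (2017-07-11) before Ruiz (2019-02-16).
Among Adeyemi and Whitfield, alphabetically by surname: Adeyemi before Whitfield.
Full order: Nakamura, Adeyemi, Whitfield, Nguyen, Osei, Sato, Bianchi, Kowalski, Dimitriou, Ruiz.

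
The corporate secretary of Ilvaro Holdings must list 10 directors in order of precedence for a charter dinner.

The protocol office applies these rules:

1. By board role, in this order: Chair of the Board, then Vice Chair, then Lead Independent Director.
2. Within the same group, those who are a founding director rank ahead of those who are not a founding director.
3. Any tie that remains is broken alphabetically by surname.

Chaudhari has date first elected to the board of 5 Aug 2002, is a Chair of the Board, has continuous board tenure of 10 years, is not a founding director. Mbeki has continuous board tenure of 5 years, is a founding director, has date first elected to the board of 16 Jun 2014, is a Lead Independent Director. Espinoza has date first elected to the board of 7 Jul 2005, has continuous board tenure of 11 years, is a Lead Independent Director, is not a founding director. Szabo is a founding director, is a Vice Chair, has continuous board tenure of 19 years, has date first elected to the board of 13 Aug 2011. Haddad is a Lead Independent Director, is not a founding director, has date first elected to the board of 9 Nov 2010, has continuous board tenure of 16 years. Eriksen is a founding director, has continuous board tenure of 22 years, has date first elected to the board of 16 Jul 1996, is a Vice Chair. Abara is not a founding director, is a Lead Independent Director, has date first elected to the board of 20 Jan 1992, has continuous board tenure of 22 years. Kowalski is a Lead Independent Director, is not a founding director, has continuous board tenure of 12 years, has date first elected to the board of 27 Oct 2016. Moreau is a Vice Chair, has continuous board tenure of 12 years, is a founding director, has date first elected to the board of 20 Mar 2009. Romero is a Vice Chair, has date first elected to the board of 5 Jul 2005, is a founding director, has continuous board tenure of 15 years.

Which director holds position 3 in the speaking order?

By board role: Chaudhari (Chair of the Board); then Eriksen, Moreau, Romero and Szabo (Vice Chair); then Mbeki, Abara, Espinoza, Haddad and Kowalski (Lead Independent Director).
Eriksen, Moreau, Romero and Szabo are each a founding director, so the next rule applies.
Among Eriksen, Moreau, Romero and Szabo, alphabetically by surname: Eriksen before Moreau before Romero before Szabo.
Among Mbeki, Abara, Espinoza, Haddad and Kowalski, a founding director before not a founding director: Mbeki (a founding director) before Abara, Espinoza, Haddad and Kowalski (not a founding director).
Among Abara, Espinoza, Haddad and Kowalski, alphabetically by surname: Abara before Espinoza before Haddad before Kowalski.
Order: Chaudhari, Eriksen, Moreau, Romero, Szabo, Mbeki, Abara, Espinoza, Haddad, Kowalski.

Moreau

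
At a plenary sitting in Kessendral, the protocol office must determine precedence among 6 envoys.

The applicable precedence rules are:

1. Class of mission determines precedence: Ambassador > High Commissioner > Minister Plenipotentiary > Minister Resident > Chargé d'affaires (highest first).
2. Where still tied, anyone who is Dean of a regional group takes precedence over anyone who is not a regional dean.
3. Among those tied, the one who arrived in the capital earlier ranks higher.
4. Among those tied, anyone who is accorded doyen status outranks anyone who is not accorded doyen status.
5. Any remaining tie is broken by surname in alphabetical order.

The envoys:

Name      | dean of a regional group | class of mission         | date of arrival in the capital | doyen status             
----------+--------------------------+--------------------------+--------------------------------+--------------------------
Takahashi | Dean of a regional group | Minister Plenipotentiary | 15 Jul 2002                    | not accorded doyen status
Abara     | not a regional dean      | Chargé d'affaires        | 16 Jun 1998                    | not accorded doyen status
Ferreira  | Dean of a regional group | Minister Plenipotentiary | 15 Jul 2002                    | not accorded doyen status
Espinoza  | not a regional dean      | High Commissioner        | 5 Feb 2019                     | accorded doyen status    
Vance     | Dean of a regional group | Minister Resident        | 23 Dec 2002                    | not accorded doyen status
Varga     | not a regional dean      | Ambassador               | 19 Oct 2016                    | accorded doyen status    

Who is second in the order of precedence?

Espinoza

By class of mission: Varga (Ambassador); then Espinoza (High Commissioner); then Ferreira and Takahashi (Minister Plenipotentiary); then Vance (Minister Resident); then Abara (Chargé d'affaires).
Ferreira and Takahashi are each Dean of a regional group, so the next rule applies.
Ferreira and Takahashi both have date of arrival in the capital 15 Jul 2002, so the next rule applies.
Ferreira and Takahashi are each not accorded doyen status, so the next rule applies.
Among Ferreira and Takahashi, alphabetically by surname: Ferreira before Takahashi.
Order: Varga, Espinoza, Ferreira, Takahashi, Vance, Abara.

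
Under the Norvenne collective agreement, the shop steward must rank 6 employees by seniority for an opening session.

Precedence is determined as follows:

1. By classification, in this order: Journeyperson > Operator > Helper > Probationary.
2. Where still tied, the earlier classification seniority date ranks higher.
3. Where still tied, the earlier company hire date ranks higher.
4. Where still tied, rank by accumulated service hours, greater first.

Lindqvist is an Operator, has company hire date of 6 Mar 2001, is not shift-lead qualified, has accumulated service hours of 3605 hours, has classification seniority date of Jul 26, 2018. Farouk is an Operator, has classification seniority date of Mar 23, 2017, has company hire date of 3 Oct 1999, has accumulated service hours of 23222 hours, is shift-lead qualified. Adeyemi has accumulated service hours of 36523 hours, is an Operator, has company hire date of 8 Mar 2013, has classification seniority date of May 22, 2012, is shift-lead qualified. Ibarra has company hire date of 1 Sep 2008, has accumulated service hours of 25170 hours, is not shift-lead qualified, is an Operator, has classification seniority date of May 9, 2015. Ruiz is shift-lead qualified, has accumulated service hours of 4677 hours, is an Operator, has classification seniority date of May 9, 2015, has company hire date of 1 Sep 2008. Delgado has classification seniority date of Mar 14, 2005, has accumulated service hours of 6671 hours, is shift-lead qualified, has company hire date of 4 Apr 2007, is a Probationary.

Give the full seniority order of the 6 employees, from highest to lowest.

By classification: Adeyemi, Ibarra, Ruiz, Farouk and Lindqvist (Operator); then Delgado (Probationary).
Among Adeyemi, Ibarra, Ruiz, Farouk and Lindqvist, by classification seniority date (earlier first): Adeyemi (May 22, 2012) before Ibarra and Ruiz (May 9, 2015) before Farouk (Mar 23, 2017) before Lindqvist (Jul 26, 2018).
Ibarra and Ruiz both have company hire date 1 Sep 2008, so the next rule applies.
Among Ibarra and Ruiz, by accumulated service hours (higher first): Ibarra (25170 hours) before Ruiz (4677 hours).
Full order: Adeyemi, Ibarra, Ruiz, Farouk, Lindqvist, Delgado.

Adeyemi, Ibarra, Ruiz, Farouk, Lindqvist, Delgado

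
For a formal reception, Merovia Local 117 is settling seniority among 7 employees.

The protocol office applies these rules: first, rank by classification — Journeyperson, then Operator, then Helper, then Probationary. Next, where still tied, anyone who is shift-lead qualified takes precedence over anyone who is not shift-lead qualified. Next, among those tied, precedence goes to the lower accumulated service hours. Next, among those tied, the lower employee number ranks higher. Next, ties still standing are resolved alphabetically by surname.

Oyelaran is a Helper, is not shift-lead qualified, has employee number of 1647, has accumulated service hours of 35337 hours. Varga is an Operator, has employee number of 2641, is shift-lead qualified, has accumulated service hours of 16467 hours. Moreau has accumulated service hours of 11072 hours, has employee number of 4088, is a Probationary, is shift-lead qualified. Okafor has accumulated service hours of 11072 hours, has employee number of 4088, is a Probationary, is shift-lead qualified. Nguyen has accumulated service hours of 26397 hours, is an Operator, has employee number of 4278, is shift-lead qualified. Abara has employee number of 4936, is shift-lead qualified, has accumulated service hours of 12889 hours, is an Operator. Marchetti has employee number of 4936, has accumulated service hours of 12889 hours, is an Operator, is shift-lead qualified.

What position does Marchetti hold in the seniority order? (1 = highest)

By classification: Abara, Marchetti, Varga and Nguyen (Operator); then Oyelaran (Helper); then Moreau and Okafor (Probationary).
Abara, Marchetti, Varga and Nguyen are each shift-lead qualified, so the next rule applies.
Among Abara, Marchetti, Varga and Nguyen, by accumulated service hours (lower first): Abara and Marchetti (12889 hours) before Varga (16467 hours) before Nguyen (26397 hours).
Abara and Marchetti both have employee number 4936, so the next rule applies.
Among Abara and Marchetti, alphabetically by surname: Abara before Marchetti.
Moreau and Okafor are each shift-lead qualified, so the next rule applies.
Moreau and Okafor both have accumulated service hours 11072 hours, so the next rule applies.
Moreau and Okafor both have employee number 4088, so the next rule applies.
Among Moreau and Okafor, alphabetically by surname: Moreau before Okafor.
Order: Abara, Marchetti, Varga, Nguyen, Oyelaran, Moreau, Okafor. So position 2.

2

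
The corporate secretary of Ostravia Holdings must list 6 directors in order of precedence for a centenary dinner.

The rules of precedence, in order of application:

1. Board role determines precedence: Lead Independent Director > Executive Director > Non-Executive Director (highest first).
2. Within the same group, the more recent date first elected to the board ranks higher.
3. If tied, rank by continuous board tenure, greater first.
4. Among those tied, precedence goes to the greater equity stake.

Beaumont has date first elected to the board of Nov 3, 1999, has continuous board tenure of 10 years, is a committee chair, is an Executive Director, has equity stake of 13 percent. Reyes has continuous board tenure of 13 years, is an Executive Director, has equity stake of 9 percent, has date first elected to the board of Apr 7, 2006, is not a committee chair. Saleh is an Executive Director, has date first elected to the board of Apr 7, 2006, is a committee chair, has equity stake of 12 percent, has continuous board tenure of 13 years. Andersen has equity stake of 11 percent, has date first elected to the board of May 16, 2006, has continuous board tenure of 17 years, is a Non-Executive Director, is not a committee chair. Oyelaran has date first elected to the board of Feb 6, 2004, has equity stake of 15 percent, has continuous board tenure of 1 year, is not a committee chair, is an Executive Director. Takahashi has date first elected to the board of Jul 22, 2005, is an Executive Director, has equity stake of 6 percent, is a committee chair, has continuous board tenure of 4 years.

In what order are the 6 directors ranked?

By board role: Saleh, Reyes, Takahashi, Oyelaran and Beaumont (Executive Director); then Andersen (Non-Executive Director).
Among Saleh, Reyes, Takahashi, Oyelaran and Beaumont, by date first elected to the board (later first): Saleh and Reyes (Apr 7, 2006) before Takahashi (Jul 22, 2005) before Oyelaran (Feb 6, 2004) before Beaumont (Nov 3, 1999).
Saleh and Reyes both have continuous board tenure 13 years, so the next rule applies.
Among Saleh and Reyes, by equity stake (higher first): Saleh (12 percent) before Reyes (9 percent).
Full order: Saleh, Reyes, Takahashi, Oyelaran, Beaumont, Andersen.

Saleh, Reyes, Takahashi, Oyelaran, Beaumont, Andersen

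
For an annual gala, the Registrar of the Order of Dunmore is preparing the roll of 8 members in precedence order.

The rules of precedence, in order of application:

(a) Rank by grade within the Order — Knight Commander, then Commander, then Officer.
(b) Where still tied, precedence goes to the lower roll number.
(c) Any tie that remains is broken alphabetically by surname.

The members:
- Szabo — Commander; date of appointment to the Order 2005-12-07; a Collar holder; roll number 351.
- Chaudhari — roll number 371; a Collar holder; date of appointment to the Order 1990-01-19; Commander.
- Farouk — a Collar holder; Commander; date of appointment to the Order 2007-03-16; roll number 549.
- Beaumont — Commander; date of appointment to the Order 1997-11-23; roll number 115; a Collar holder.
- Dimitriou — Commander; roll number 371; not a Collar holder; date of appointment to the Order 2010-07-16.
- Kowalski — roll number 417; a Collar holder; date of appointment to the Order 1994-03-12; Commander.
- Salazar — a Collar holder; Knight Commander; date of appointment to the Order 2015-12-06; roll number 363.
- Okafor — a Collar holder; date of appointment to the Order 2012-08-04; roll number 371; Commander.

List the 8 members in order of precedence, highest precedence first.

Salazar, Beaumont, Szabo, Chaudhari, Dimitriou, Okafor, Kowalski, Farouk

By grade within the Order: Salazar (Knight Commander); then Beaumont, Szabo, Chaudhari, Dimitriou, Okafor, Kowalski and Farouk (Commander).
Among Beaumont, Szabo, Chaudhari, Dimitriou, Okafor, Kowalski and Farouk, by roll number (lower first): Beaumont (115) before Szabo (351) before Chaudhari, Dimitriou and Okafor (371) before Kowalski (417) before Farouk (549).
Among Chaudhari, Dimitriou and Okafor, alphabetically by surname: Chaudhari before Dimitriou before Okafor.
Full order: Salazar, Beaumont, Szabo, Chaudhari, Dimitriou, Okafor, Kowalski, Farouk.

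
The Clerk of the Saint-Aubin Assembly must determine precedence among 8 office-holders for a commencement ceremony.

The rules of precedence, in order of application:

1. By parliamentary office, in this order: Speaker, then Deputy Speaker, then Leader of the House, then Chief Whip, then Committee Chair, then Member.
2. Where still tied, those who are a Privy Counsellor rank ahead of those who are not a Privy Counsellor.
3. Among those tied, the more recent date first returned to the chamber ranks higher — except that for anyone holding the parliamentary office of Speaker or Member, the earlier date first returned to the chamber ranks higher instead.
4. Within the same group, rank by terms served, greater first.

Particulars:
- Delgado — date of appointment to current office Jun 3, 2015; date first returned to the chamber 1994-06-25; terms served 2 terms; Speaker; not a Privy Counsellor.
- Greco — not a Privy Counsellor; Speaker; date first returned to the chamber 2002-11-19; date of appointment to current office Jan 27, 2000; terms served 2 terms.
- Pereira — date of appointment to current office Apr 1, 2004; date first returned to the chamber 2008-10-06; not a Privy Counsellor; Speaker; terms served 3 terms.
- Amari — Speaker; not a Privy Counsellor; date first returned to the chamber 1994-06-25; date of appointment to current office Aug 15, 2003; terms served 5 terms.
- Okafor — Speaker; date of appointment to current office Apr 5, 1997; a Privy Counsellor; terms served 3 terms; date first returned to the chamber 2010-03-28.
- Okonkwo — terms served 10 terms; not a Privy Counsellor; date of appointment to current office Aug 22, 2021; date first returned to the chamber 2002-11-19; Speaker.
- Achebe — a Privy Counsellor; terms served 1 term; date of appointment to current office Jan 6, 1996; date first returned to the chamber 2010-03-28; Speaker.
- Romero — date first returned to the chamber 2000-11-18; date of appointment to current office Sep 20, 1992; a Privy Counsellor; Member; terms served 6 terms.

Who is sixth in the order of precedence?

By parliamentary office: Okafor, Achebe, Amari, Delgado, Okonkwo, Greco and Pereira (Speaker); then Romero (Member).
Among Okafor, Achebe, Amari, Delgado, Okonkwo, Greco and Pereira, a Privy Counsellor before not a Privy Counsellor: Okafor and Achebe (a Privy Counsellor) before Amari, Delgado, Okonkwo, Greco and Pereira (not a Privy Counsellor).
Okafor and Achebe both have date first returned to the chamber 2010-03-28, so the next rule applies.
Among Okafor and Achebe, by terms served (higher first): Okafor (3 terms) before Achebe (1 term).
Among Amari, Delgado, Okonkwo, Greco and Pereira, by date first returned to the chamber (earlier first) (reversed rule for this group): Amari and Delgado (1994-06-25) before Okonkwo and Greco (2002-11-19) before Pereira (2008-10-06).
Among Amari and Delgado, by terms served (higher first): Amari (5 terms) before Delgado (2 terms).
Among Okonkwo and Greco, by terms served (higher first): Okonkwo (10 terms) before Greco (2 terms).
Order: Okafor, Achebe, Amari, Delgado, Okonkwo, Greco, Pereira, Romero.

Greco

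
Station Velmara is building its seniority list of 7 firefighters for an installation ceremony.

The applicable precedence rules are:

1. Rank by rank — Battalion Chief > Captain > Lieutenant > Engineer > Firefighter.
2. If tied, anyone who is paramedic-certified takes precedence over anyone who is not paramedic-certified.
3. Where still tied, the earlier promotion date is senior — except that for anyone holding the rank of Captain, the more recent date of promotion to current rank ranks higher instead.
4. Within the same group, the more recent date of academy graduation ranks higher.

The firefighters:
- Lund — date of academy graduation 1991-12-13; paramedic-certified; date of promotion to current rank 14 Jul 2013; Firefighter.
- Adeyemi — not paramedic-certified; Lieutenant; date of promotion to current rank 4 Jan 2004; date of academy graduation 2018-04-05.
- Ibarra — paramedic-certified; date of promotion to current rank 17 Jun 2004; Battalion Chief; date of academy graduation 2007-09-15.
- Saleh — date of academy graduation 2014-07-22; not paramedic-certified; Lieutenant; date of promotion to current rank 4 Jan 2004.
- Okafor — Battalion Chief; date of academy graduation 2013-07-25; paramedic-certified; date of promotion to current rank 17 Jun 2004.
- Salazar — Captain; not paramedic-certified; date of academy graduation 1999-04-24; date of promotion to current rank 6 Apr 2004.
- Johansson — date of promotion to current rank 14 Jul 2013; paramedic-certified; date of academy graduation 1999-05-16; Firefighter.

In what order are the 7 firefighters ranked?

By rank: Okafor and Ibarra (Battalion Chief); then Salazar (Captain); then Adeyemi and Saleh (Lieutenant); then Johansson and Lund (Firefighter).
Okafor and Ibarra are each paramedic-certified, so the next rule applies.
Okafor and Ibarra both have date of promotion to current rank 17 Jun 2004, so the next rule applies.
Among Okafor and Ibarra, by date of academy graduation (later first): Okafor (2013-07-25) before Ibarra (2007-09-15).
Adeyemi and Saleh are each not paramedic-certified, so the next rule applies.
Adeyemi and Saleh both have date of promotion to current rank 4 Jan 2004, so the next rule applies.
Among Adeyemi and Saleh, by date of academy graduation (later first): Adeyemi (2018-04-05) before Saleh (2014-07-22).
Johansson and Lund are each paramedic-certified, so the next rule applies.
Johansson and Lund both have date of promotion to current rank 14 Jul 2013, so the next rule applies.
Among Johansson and Lund, by date of academy graduation (later first): Johansson (1999-05-16) before Lund (1991-12-13).
Full order: Okafor, Ibarra, Salazar, Adeyemi, Saleh, Johansson, Lund.

Okafor, Ibarra, Salazar, Adeyemi, Saleh, Johansson, Lund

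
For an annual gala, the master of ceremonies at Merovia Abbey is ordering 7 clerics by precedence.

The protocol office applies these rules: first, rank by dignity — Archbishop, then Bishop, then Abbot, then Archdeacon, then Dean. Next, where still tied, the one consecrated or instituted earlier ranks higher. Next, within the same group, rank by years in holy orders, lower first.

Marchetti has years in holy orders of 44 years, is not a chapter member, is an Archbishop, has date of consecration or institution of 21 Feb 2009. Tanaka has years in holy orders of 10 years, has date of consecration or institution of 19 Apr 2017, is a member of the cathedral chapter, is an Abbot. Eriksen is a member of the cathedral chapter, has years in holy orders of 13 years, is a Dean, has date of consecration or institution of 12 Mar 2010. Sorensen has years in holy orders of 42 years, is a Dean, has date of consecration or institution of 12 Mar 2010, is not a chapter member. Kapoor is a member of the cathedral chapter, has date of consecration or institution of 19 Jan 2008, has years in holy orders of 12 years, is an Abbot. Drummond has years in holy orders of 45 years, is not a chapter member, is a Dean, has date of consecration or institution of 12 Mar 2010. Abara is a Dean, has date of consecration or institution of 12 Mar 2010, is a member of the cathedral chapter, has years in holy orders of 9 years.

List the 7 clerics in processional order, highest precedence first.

Marchetti, Kapoor, Tanaka, Abara, Eriksen, Sorensen, Drummond

By dignity: Marchetti (Archbishop); then Kapoor and Tanaka (Abbot); then Abara, Eriksen, Sorensen and Drummond (Dean).
Among Kapoor and Tanaka, by date of consecration or institution (earlier first): Kapoor (19 Jan 2008) before Tanaka (19 Apr 2017).
Abara, Eriksen, Sorensen and Drummond all have date of consecration or institution 12 Mar 2010, so the next rule applies.
Among Abara, Eriksen, Sorensen and Drummond, by years in holy orders (lower first): Abara (9 years) before Eriksen (13 years) before Sorensen (42 years) before Drummond (45 years).
Full order: Marchetti, Kapoor, Tanaka, Abara, Eriksen, Sorensen, Drummond.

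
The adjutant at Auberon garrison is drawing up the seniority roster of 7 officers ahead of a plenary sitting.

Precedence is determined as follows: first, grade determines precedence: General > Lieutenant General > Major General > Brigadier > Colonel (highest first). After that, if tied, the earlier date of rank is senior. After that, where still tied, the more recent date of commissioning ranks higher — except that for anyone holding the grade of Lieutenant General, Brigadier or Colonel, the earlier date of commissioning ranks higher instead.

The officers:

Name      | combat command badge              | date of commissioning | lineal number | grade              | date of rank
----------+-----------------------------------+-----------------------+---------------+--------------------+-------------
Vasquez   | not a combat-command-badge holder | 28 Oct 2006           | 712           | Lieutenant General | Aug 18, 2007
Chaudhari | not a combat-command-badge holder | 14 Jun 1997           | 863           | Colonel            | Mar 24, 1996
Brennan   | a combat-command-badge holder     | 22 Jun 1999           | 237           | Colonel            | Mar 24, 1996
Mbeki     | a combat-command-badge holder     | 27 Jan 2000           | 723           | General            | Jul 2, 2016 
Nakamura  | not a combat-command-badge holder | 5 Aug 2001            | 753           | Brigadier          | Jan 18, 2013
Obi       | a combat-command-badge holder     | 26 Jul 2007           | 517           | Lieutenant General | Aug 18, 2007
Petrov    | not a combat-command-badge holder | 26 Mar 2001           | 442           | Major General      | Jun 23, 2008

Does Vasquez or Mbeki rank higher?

Mbeki

By grade: Mbeki (General); then Vasquez and Obi (Lieutenant General); then Petrov (Major General); then Nakamura (Brigadier); then Chaudhari and Brennan (Colonel).
Vasquez and Obi both have date of rank Aug 18, 2007, so the next rule applies.
Among Vasquez and Obi, by date of commissioning (earlier first) (reversed rule for this group): Vasquez (28 Oct 2006) before Obi (26 Jul 2007).
Chaudhari and Brennan both have date of rank Mar 24, 1996, so the next rule applies.
Among Chaudhari and Brennan, by date of commissioning (earlier first) (reversed rule for this group): Chaudhari (14 Jun 1997) before Brennan (22 Jun 1999).
So Mbeki takes precedence.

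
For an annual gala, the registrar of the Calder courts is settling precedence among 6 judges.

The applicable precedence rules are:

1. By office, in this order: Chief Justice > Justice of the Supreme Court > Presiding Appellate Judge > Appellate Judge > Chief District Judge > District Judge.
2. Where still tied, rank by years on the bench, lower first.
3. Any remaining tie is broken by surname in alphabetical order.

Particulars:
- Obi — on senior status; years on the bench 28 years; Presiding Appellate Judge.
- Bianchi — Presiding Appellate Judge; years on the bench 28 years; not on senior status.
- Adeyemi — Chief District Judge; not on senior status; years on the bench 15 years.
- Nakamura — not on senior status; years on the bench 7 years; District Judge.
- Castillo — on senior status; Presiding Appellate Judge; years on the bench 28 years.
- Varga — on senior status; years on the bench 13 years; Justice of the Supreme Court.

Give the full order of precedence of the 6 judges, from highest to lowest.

Varga, Bianchi, Castillo, Obi, Adeyemi, Nakamura

By office: Varga (Justice of the Supreme Court); then Bianchi, Castillo and Obi (Presiding Appellate Judge); then Adeyemi (Chief District Judge); then Nakamura (District Judge).
Bianchi, Castillo and Obi all have years on the bench 28 years, so the next rule applies.
Among Bianchi, Castillo and Obi, alphabetically by surname: Bianchi before Castillo before Obi.
Full order: Varga, Bianchi, Castillo, Obi, Adeyemi, Nakamura.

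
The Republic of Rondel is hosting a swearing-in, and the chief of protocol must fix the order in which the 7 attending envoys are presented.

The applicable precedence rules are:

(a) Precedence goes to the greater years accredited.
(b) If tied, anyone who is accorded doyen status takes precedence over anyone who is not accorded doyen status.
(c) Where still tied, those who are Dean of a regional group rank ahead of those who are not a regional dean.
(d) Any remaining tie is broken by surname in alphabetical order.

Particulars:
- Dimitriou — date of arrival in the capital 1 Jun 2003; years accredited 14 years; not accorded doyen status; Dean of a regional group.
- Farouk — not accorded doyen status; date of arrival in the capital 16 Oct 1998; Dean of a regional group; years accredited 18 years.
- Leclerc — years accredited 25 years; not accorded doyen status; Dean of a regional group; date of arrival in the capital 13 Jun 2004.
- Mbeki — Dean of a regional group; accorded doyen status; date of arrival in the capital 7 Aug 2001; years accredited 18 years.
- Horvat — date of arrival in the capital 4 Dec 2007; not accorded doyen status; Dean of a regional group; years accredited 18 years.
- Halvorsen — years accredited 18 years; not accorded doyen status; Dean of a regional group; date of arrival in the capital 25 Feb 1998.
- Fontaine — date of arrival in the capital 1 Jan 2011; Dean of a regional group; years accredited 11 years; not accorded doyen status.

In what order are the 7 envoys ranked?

By years accredited (higher first): Leclerc (25 years); then Mbeki, Farouk, Halvorsen and Horvat (each 18 years); then Dimitriou (14 years); then Fontaine (11 years).
Among Mbeki, Farouk, Halvorsen and Horvat, accorded doyen status before not accorded doyen status: Mbeki (accorded doyen status) before Farouk, Halvorsen and Horvat (not accorded doyen status).
Farouk, Halvorsen and Horvat are each Dean of a regional group, so the next rule applies.
Among Farouk, Halvorsen and Horvat, alphabetically by surname: Farouk before Halvorsen before Horvat.
Full order: Leclerc, Mbeki, Farouk, Halvorsen, Horvat, Dimitriou, Fontaine.

Leclerc, Mbeki, Farouk, Halvorsen, Horvat, Dimitriou, Fontaine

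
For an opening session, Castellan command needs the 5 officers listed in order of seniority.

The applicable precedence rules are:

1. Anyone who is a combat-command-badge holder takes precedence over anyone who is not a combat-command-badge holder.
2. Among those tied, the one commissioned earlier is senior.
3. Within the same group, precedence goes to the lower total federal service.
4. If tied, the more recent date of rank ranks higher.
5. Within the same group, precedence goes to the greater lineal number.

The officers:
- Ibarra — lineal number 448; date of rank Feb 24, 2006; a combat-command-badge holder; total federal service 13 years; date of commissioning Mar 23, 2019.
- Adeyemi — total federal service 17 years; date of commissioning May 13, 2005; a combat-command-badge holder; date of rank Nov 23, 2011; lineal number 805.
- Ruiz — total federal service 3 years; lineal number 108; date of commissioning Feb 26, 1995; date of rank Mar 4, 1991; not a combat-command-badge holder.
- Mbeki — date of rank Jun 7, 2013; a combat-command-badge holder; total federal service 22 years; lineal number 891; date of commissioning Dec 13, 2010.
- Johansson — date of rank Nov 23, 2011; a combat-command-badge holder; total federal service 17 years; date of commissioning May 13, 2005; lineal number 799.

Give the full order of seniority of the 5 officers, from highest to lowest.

By the first rule: Adeyemi, Johansson, Mbeki and Ibarra (each a combat-command-badge holder); then Ruiz (not a combat-command-badge holder).
Among Adeyemi, Johansson, Mbeki and Ibarra, by date of commissioning (earlier first): Adeyemi and Johansson (May 13, 2005) before Mbeki (Dec 13, 2010) before Ibarra (Mar 23, 2019).
Adeyemi and Johansson both have total federal service 17 years, so the next rule applies.
Adeyemi and Johansson both have date of rank Nov 23, 2011, so the next rule applies.
Among Adeyemi and Johansson, by lineal number (higher first): Adeyemi (805) before Johansson (799).
Full order: Adeyemi, Johansson, Mbeki, Ibarra, Ruiz.

Adeyemi, Johansson, Mbeki, Ibarra, Ruiz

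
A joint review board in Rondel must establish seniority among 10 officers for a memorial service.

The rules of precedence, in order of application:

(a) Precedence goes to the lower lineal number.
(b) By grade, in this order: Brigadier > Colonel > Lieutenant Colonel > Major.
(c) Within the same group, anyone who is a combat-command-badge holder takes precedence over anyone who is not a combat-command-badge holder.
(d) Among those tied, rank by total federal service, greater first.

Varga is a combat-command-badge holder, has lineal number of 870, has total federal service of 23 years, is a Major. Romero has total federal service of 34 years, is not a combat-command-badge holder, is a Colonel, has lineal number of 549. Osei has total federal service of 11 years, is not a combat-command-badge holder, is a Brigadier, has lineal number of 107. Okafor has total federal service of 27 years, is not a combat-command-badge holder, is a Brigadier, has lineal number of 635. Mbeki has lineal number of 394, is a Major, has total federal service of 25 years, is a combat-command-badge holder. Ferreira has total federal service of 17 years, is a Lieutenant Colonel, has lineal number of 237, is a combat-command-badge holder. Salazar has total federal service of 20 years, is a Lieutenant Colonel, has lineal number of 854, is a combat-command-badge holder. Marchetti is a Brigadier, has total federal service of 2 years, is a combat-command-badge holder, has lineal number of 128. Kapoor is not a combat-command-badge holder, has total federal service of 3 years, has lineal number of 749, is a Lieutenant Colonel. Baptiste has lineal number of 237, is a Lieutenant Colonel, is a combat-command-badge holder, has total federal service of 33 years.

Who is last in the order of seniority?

By lineal number (lower first): Osei (107); then Marchetti (128); then Baptiste and Ferreira (both 237); then Mbeki (394); then Romero (549); then Okafor (635); then Kapoor (749); then Salazar (854); then Varga (870).
Baptiste and Ferreira are each Lieutenant Colonel, so the next rule applies.
Baptiste and Ferreira are each a combat-command-badge holder, so the next rule applies.
Among Baptiste and Ferreira, by total federal service (higher first): Baptiste (33 years) before Ferreira (17 years).
Order: Osei, Marchetti, Baptiste, Ferreira, Mbeki, Romero, Okafor, Kapoor, Salazar, Varga.

Varga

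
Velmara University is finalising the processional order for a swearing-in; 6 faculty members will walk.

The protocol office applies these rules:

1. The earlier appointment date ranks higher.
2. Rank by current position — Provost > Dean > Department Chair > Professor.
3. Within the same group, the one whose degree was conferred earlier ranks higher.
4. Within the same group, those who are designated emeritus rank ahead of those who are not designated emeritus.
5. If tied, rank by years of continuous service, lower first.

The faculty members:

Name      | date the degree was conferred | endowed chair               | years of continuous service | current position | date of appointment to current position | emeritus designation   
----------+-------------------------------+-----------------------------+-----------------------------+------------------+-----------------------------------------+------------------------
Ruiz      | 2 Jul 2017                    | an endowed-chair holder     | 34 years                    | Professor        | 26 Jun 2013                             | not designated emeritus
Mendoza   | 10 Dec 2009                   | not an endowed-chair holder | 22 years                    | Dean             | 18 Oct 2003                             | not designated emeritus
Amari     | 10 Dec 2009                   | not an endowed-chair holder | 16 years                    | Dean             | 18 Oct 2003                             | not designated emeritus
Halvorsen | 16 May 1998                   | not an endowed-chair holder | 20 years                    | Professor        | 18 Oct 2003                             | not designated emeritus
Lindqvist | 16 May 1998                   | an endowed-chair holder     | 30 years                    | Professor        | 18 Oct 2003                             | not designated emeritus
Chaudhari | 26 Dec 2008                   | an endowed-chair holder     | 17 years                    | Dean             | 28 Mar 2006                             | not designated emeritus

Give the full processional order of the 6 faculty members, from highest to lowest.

By date of appointment to current position (earlier first): Amari, Mendoza, Halvorsen and Lindqvist (each 18 Oct 2003); then Chaudhari (28 Mar 2006); then Ruiz (26 Jun 2013).
Among Amari, Mendoza, Halvorsen and Lindqvist, by current position: Amari and Mendoza (Dean) before Halvorsen and Lindqvist (Professor).
Amari and Mendoza both have date the degree was conferred 10 Dec 2009, so the next rule applies.
Amari and Mendoza are each not designated emeritus, so the next rule applies.
Among Amari and Mendoza, by years of continuous service (lower first): Amari (16 years) before Mendoza (22 years).
Halvorsen and Lindqvist both have date the degree was conferred 16 May 1998, so the next rule applies.
Halvorsen and Lindqvist are each not designated emeritus, so the next rule applies.
Among Halvorsen and Lindqvist, by years of continuous service (lower first): Halvorsen (20 years) before Lindqvist (30 years).
Full order: Amari, Mendoza, Halvorsen, Lindqvist, Chaudhari, Ruiz.

Amari, Mendoza, Halvorsen, Lindqvist, Chaudhari, Ruiz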